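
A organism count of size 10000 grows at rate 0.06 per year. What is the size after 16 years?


The ODE dP/dt = 0.06P has solution P(t) = P(0)e^(0.06t).
Substitute P(0) = 10000 and t = 16: P(16) = 10000 e^(0.96) ≈ 26117.


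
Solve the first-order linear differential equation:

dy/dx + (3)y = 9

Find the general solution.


P(x) = 3, Q(x) = 9; integrating factor μ = e^(3x).
(μ y)' = 9e^(3x) ⇒ μ y = 3e^(3x) + C.
Divide by μ: y = 3 + Ce^(-3x).


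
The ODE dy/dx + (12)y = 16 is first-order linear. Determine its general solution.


P(x) = 12, Q(x) = 16; integrating factor μ = e^(12x).
(μ y)' = 16e^(12x) ⇒ μ y = (4/3)e^(12x) + C.
Divide by μ: y = 4/3 + Ce^(-12x).


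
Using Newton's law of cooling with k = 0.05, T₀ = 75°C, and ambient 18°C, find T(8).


Newton's law: dT/dt = -k(T - T_a) has solution T(t) = T_a + (T₀ - T_a)e^(-kt).
Plug in T_a = 18, T₀ = 75, k = 0.05, t = 8: T(8) = 18 + (57)e^(-0.40) ≈ 56.2°C.


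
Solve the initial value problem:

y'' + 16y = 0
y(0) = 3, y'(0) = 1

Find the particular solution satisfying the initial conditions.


Characteristic roots of r² + 16 = 0 are ±4i, so y = C₁cos(4x) + C₂sin(4x).
Apply y(0) = 3: C₁ = 3. Differentiate and apply y'(0) = 1: 4·C₂ = 1, so C₂ = 1/4.
Particular solution: y = 3cos(4x) + (1/4)sin(4x).


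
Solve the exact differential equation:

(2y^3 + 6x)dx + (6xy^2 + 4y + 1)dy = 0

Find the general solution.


Check exactness: ∂M/∂y = 6y^2 and ∂N/∂x = 6y^2; equal, so the equation is exact.
Integrate M with respect to x (treating y as constant): ∫M dx = 2xy^3 + 3x^2 + h(y).
Differentiate w.r.t. y and set equal to N: the x-dependent terms already match, leaving h'(y) = 4y + 1. Integrate: h(y) = 2y^2 + y.
So F(x,y) = 2xy^3 + 3x^2 + 2y^2 + y.
General solution: 2xy^3 + 3x^2 + 2y^2 + y = C.


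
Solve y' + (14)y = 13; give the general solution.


P(x) = 14, Q(x) = 13; integrating factor μ = e^(14x).
(μ y)' = 13e^(14x) ⇒ μ y = (13/14)e^(14x) + C.
Divide by μ: y = 13/14 + Ce^(-14x).


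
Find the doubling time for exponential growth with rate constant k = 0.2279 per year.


Exponential growth: P(t) = P₀ e^(0.2279t). Set P(t)/P₀ = 2: e^(0.2279t) = 2.
Solve: t = ln(2)/0.2279 ≈ 3.04 years.


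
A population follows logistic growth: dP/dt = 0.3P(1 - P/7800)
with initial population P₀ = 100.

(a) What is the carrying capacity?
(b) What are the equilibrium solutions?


Logistic ODE dP/dt = 0.3P(1 - P/7800) has equilibria where dP/dt = 0, i.e. P = 0 or P = 7800.
The coefficient (1 - P/K) = 0 when P = K, identifying K = 7800 as the carrying capacity.
(a) K = 7800; (b) equilibria P = 0 and P = 7800.


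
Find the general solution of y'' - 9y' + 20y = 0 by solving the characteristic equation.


Characteristic equation: r² - 9r + 20 = 0.
Factor: (r - 4)(r - 5) = 0 ⇒ r = 4, 5 (distinct real).
General solution: y = C₁e^(4x) + C₂e^(5x).


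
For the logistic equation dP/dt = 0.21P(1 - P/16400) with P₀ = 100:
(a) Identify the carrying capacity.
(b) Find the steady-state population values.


Logistic ODE dP/dt = 0.21P(1 - P/16400) has equilibria where dP/dt = 0, i.e. P = 0 or P = 16400.
The coefficient (1 - P/K) = 0 when P = K, identifying K = 16400 as the carrying capacity.
(a) K = 16400; (b) equilibria P = 0 and P = 16400.


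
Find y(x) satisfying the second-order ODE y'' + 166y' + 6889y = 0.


Characteristic equation: r² + 166r + 6889 = 0, i.e. (r + 83)² = 0.
Repeated root r = -83; include an x factor for the second linearly independent solution.
General solution: y = (C₁ + C₂x)e^(-83x).


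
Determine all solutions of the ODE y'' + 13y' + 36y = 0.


Characteristic equation: r² + 13r + 36 = 0.
Factor: (r + 9)(r + 4) = 0 ⇒ r = -9, -4 (distinct real).
General solution: y = C₁e^(-9x) + C₂e^(-4x).


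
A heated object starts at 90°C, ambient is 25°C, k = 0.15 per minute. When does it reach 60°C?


From T(t) = T_a + (T₀ - T_a)e^(-kt), set T(t) = 60:
(60 - 25) / (90 - 25) = e^(-0.15t), so t = -ln(0.538)/0.15 ≈ 4.1 minutes.


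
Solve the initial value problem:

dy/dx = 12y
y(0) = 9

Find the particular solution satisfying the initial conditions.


General solution of y' = 12y is y = Ce^(12x).
Apply y(0) = 9: C = 9.
Particular solution: y = 9e^(12x).


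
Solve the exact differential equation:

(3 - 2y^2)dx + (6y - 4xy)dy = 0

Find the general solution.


Check exactness: ∂M/∂y = -4y and ∂N/∂x = -4y; equal, so the equation is exact.
Integrate M with respect to x (treating y as constant): ∫M dx = 3x - 2xy^2 + h(y).
Differentiate w.r.t. y and set equal to N: the x-dependent terms already match, leaving h'(y) = 6y. Integrate: h(y) = 3y^2.
So F(x,y) = 3y^2 + 3x - 2xy^2.
General solution: 3y^2 + 3x - 2xy^2 = C.


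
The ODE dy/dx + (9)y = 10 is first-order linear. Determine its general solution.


P(x) = 9, Q(x) = 10; integrating factor μ = e^(9x).
(μ y)' = 10e^(9x) ⇒ μ y = (10/9)e^(9x) + C.
Divide by μ: y = 10/9 + Ce^(-9x).


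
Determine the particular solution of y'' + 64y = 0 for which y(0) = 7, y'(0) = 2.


Characteristic roots of r² + 64 = 0 are ±8i, so y = C₁cos(8x) + C₂sin(8x).
Apply y(0) = 7: C₁ = 7. Differentiate and apply y'(0) = 2: 8·C₂ = 2, so C₂ = 1/4.
Particular solution: y = 7cos(8x) + (1/4)sin(8x).


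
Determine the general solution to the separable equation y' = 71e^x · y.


Separate variables: dy/y = 71e^x dx.
Integrate: ln|y| = 71e^x + C₀.
Exponentiate: y = Ce^(71e^x).


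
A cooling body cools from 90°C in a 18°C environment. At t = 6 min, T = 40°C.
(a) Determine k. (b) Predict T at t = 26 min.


Newton's law: T(t) = T_a + (T₀ - T_a)e^(-kt).
(a) Use T(6) = 40: (40 - 18)/(90 - 18) = e^(-k·6), so k = -ln(0.306)/6 ≈ 0.1976.
(b) Apply k to t = 26: T(26) = 18 + (72)e^(-5.138) ≈ 18.4°C.


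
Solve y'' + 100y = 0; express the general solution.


Characteristic equation: r² + 100 = 0.
Discriminant is negative; roots r = 0 ± 10i (complex conjugate pair).
General solution uses e^(α x)(C₁ cos(β x) + C₂ sin(β x)): y = C₁cos(10x) + C₂sin(10x).


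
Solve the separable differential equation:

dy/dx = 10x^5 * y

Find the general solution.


Separate variables: dy/y = 10x^5 dx.
Integrate: ln|y| = (5/3)x^6 + C₀.
Exponentiate: y = Ce^((5/3)x^6).


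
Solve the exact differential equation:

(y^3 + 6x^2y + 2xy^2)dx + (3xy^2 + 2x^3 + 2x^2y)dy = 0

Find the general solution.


Check exactness: ∂M/∂y = 3y^2 + 6x^2 + 4xy and ∂N/∂x = 3y^2 + 6x^2 + 4xy; equal, so the equation is exact.
Integrate M with respect to x (treating y as constant): ∫M dx = xy^3 + 2x^3y + x^2y^2 + h(y).
Differentiate w.r.t. y and set equal to N: all terms match, so h'(y) = 0 and h is a constant absorbed into C.
General solution: xy^3 + 2x^3y + x^2y^2 = C.


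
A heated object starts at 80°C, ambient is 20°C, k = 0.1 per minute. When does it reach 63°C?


From T(t) = T_a + (T₀ - T_a)e^(-kt), set T(t) = 63:
(63 - 20) / (80 - 20) = e^(-0.1t), so t = -ln(0.717)/0.1 ≈ 3.3 minutes.


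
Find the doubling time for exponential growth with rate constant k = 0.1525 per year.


Exponential growth: P(t) = P₀ e^(0.1525t). Set P(t)/P₀ = 2: e^(0.1525t) = 2.
Solve: t = ln(2)/0.1525 ≈ 4.55 years.


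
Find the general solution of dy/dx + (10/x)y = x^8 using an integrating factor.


P(x) = 10/x ⇒ μ = x^10.
(x^10 y)' = x^18 ⇒ x^10 y = x^19/(19) + C.
Solve for y: y = (1/19)x^9 + C/x^10.


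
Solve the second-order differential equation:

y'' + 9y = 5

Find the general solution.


Homogeneous part: r² + 9 = 0 ⇒ r = ±3i, so y_h = C₁cos(3x) + C₂sin(3x).
Try constant y_p = A; plug in: 9A = 5 ⇒ A = 5/9.
General solution: y = C₁cos(3x) + C₂sin(3x) + 5/9.


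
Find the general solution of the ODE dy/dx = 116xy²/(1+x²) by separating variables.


Separate: dy/y² = 116x/(1+x²) dx.
Integrate LHS: ∫ dy/y² = -1/y.
Integrate RHS via u = 1+x²: 58ln(1+x²) + C.
Result: -1/y = 58ln(1+x²) + C.


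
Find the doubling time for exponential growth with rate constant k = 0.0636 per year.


Exponential growth: P(t) = P₀ e^(0.0636t). Set P(t)/P₀ = 2: e^(0.0636t) = 2.
Solve: t = ln(2)/0.0636 ≈ 10.90 years.


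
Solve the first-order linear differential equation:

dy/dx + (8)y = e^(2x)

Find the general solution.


P(x) = 8 ⇒ μ = e^(8x).
(μ y)' = e^(10x) ⇒ μ y = e^(10x)/10 + C.
Divide by μ: y = (1/10)e^(2x) + Ce^(-8x).


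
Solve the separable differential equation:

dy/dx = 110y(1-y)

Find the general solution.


Separate: dy/[y(1-y)] = 110 dx.
Partial fractions: 1/[y(1-y)] = 1/y + 1/(1-y).
Integrate: ln|y/(1-y)| = 110x + C₀.
Solve for y: y = 1/(1 + Ce^(-110x)).


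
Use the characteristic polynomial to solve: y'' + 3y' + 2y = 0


Characteristic equation: r² + 3r + 2 = 0.
Factor: (r + 1)(r + 2) = 0 ⇒ r = -1, -2 (distinct real).
General solution: y = C₁e^(-x) + C₂e^(-2x).


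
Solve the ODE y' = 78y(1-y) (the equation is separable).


Separate: dy/[y(1-y)] = 78 dx.
Partial fractions: 1/[y(1-y)] = 1/y + 1/(1-y).
Integrate: ln|y/(1-y)| = 78x + C₀.
Solve for y: y = 1/(1 + Ce^(-78x)).


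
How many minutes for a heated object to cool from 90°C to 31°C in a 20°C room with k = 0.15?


From T(t) = T_a + (T₀ - T_a)e^(-kt), set T(t) = 31:
(31 - 20) / (90 - 20) = e^(-0.15t), so t = -ln(0.157)/0.15 ≈ 12.3 minutes.


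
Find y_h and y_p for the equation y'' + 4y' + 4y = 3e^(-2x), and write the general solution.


Characteristic polynomial (r + 2)² = 0; repeated root r = -2.
y_h = (C₁ + C₂x)e^(-2x). Forcing matches the repeated root (resonance), so try y_p = Ax² e^(-2x).
Substitute and solve for A: 2A = 3, so A = 3/2.
General solution: y = (C₁ + C₂x + (3/2)x²)e^(-2x).


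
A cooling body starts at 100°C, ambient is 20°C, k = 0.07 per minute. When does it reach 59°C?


From T(t) = T_a + (T₀ - T_a)e^(-kt), set T(t) = 59:
(59 - 20) / (100 - 20) = e^(-0.07t), so t = -ln(0.487)/0.07 ≈ 10.3 minutes.


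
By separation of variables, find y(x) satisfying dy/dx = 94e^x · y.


Separate variables: dy/y = 94e^x dx.
Integrate: ln|y| = 94e^x + C₀.
Exponentiate: y = Ce^(94e^x).


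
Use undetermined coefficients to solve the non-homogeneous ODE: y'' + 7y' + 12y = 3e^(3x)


Characteristic roots of r² + 7r + 12 = 0 are -3, -4.
y_h = C₁e^(-3x) + C₂e^(-4x).
Forcing exponent 3 is not a characteristic root; try y_p = Ae^(3x).
Substitute: A·(9 + (7)·3 + (12)) = A·42 = 3, so A = 1/14.
General solution: y = C₁e^(-3x) + C₂e^(-4x) + (1/14)e^(3x).


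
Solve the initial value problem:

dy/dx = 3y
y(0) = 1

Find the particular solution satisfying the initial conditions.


General solution of y' = 3y is y = Ce^(3x).
Apply y(0) = 1: C = 1.
Particular solution: y = e^(3x).


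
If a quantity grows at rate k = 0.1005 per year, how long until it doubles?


Exponential growth: P(t) = P₀ e^(0.1005t). Set P(t)/P₀ = 2: e^(0.1005t) = 2.
Solve: t = ln(2)/0.1005 ≈ 6.90 years.


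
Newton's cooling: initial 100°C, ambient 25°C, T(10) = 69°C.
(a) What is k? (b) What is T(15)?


Newton's law: T(t) = T_a + (T₀ - T_a)e^(-kt).
(a) Use T(10) = 69: (69 - 25)/(100 - 25) = e^(-k·10), so k = -ln(0.587)/10 ≈ 0.0533.
(b) Apply k to t = 15: T(15) = 25 + (75)e^(-0.800) ≈ 58.7°C.


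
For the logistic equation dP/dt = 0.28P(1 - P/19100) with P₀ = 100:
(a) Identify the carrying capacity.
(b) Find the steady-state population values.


Logistic ODE dP/dt = 0.28P(1 - P/19100) has equilibria where dP/dt = 0, i.e. P = 0 or P = 19100.
The coefficient (1 - P/K) = 0 when P = K, identifying K = 19100 as the carrying capacity.
(a) K = 19100; (b) equilibria P = 0 and P = 19100.


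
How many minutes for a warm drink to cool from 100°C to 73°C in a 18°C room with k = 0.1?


From T(t) = T_a + (T₀ - T_a)e^(-kt), set T(t) = 73:
(73 - 18) / (100 - 18) = e^(-0.1t), so t = -ln(0.671)/0.1 ≈ 4.0 minutes.


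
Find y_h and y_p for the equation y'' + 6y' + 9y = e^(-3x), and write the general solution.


Characteristic polynomial (r + 3)² = 0; repeated root r = -3.
y_h = (C₁ + C₂x)e^(-3x). Forcing matches the repeated root (resonance), so try y_p = Ax² e^(-3x).
Substitute and solve for A: 2A = 1, so A = 1/2.
General solution: y = (C₁ + C₂x + (1/2)x²)e^(-3x).


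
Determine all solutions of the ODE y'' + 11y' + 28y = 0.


Characteristic equation: r² + 11r + 28 = 0.
Factor: (r + 4)(r + 7) = 0 ⇒ r = -4, -7 (distinct real).
General solution: y = C₁e^(-4x) + C₂e^(-7x).


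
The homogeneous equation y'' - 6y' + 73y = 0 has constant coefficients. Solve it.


Characteristic equation: r² - 6r + 73 = 0.
Discriminant is negative; roots r = 3 ± 8i (complex conjugate pair).
General solution uses e^(α x)(C₁ cos(β x) + C₂ sin(β x)): y = e^(3x)(C₁cos(8x) + C₂sin(8x)).


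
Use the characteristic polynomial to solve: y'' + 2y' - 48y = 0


Characteristic equation: r² + 2r - 48 = 0.
Factor: (r - 6)(r + 8) = 0 ⇒ r = 6, -8 (distinct real).
General solution: y = C₁e^(6x) + C₂e^(-8x).


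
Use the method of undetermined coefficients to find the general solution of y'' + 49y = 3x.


Homogeneous: r² + 49 = 0 ⇒ r = ±7i, y_h = C₁cos(7x) + C₂sin(7x).
Polynomial forcing; try y_p = Ax + B. Then y_p'' + 49 y_p = 49(Ax + B) = 3x, so B = 0 and A = 3/49.
General solution: y = C₁cos(7x) + C₂sin(7x) + (3/49)x.


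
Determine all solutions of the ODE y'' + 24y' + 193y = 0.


Characteristic equation: r² + 24r + 193 = 0.
Discriminant is negative; roots r = -12 ± 7i (complex conjugate pair).
General solution uses e^(α x)(C₁ cos(β x) + C₂ sin(β x)): y = e^(-12x)(C₁cos(7x) + C₂sin(7x)).


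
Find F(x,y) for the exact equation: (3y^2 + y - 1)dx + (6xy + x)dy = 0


Check exactness: ∂M/∂y = 6y + 1 and ∂N/∂x = 6y + 1; equal, so the equation is exact.
Integrate M with respect to x (treating y as constant): ∫M dx = 3xy^2 + xy - x + h(y).
Differentiate w.r.t. y and set equal to N: all terms match, so h'(y) = 0 and h is a constant absorbed into C.
General solution: 3xy^2 + xy - x = C.


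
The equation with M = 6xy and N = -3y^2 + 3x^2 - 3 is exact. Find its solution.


Check exactness: ∂M/∂y = 6x and ∂N/∂x = 6x; equal, so the equation is exact.
Integrate M with respect to x (treating y as constant): ∫M dx = 3x^2y + h(y).
Differentiate w.r.t. y and set equal to N: the x-dependent terms already match, leaving h'(y) = -3y^2 - 3. Integrate: h(y) = -y^3 - 3y.
So F(x,y) = -y^3 + 3x^2y - 3y.
General solution: -y^3 + 3x^2y - 3y = C.


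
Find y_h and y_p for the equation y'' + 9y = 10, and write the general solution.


Homogeneous part: r² + 9 = 0 ⇒ r = ±3i, so y_h = C₁cos(3x) + C₂sin(3x).
Try constant y_p = A; plug in: 9A = 10 ⇒ A = 10/9.
General solution: y = C₁cos(3x) + C₂sin(3x) + 10/9.


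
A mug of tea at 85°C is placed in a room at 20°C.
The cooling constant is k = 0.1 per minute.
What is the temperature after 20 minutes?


Newton's law: dT/dt = -k(T - T_a) has solution T(t) = T_a + (T₀ - T_a)e^(-kt).
Plug in T_a = 20, T₀ = 85, k = 0.1, t = 20: T(20) = 20 + (65)e^(-2.00) ≈ 28.8°C.


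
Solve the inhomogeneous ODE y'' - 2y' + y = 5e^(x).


Characteristic polynomial (r - 1)² = 0; repeated root r = 1.
y_h = (C₁ + C₂x)e^(x). Forcing matches the repeated root (resonance), so try y_p = Ax² e^(x).
Substitute and solve for A: 2A = 5, so A = 5/2.
General solution: y = (C₁ + C₂x + (5/2)x²)e^(x).


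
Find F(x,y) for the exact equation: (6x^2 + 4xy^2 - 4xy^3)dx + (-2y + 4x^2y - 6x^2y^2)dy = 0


Check exactness: ∂M/∂y = 8xy - 12xy^2 and ∂N/∂x = 8xy - 12xy^2; equal, so the equation is exact.
Integrate M with respect to x (treating y as constant): ∫M dx = 2x^3 + 2x^2y^2 - 2x^2y^3 + h(y).
Differentiate w.r.t. y and set equal to N: the x-dependent terms already match, leaving h'(y) = -2y. Integrate: h(y) = -y^2.
So F(x,y) = -y^2 + 2x^3 + 2x^2y^2 - 2x^2y^3.
General solution: -y^2 + 2x^3 + 2x^2y^2 - 2x^2y^3 = C.


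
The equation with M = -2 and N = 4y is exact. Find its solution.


Check exactness: ∂M/∂y = 0 and ∂N/∂x = 0; equal, so the equation is exact.
Integrate M with respect to x (treating y as constant): ∫M dx = -2x + h(y).
Differentiate w.r.t. y and set equal to N: the x-dependent terms already match, leaving h'(y) = 4y. Integrate: h(y) = 2y^2.
So F(x,y) = 2y^2 - 2x.
General solution: 2y^2 - 2x = C.


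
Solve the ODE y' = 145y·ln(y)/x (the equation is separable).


Separate: dy/[y ln(y)] = 145 dx/x.
Substitute u = ln(y): du/u = 145 dx/x.
Integrate: ln|ln(y)| = 145ln|x| + C₀, hence ln(y) = C·x^145.


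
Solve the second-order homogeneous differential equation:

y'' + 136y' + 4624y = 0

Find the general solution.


Characteristic equation: r² + 136r + 4624 = 0, i.e. (r + 68)² = 0.
Repeated root r = -68; include an x factor for the second linearly independent solution.
General solution: y = (C₁ + C₂x)e^(-68x).


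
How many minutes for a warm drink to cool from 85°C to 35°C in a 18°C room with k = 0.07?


From T(t) = T_a + (T₀ - T_a)e^(-kt), set T(t) = 35:
(35 - 18) / (85 - 18) = e^(-0.07t), so t = -ln(0.254)/0.07 ≈ 19.6 minutes.


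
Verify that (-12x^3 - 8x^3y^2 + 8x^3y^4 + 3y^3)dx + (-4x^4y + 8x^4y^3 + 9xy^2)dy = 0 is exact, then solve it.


Check exactness: ∂M/∂y = -16x^3y + 32x^3y^3 + 9y^2 and ∂N/∂x = -16x^3y + 32x^3y^3 + 9y^2; equal, so the equation is exact.
Integrate M with respect to x (treating y as constant): ∫M dx = -3x^4 - 2x^4y^2 + 2x^4y^4 + 3xy^3 + h(y).
Differentiate w.r.t. y and set equal to N: all terms match, so h'(y) = 0 and h is a constant absorbed into C.
General solution: -3x^4 - 2x^4y^2 + 2x^4y^4 + 3xy^3 = C.


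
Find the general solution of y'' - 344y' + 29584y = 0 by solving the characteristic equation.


Characteristic equation: r² - 344r + 29584 = 0, i.e. (r - 172)² = 0.
Repeated root r = 172; include an x factor for the second linearly independent solution.
General solution: y = (C₁ + C₂x)e^(172x).


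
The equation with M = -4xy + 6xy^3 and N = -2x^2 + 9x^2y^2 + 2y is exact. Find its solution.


Check exactness: ∂M/∂y = -4x + 18xy^2 and ∂N/∂x = -4x + 18xy^2; equal, so the equation is exact.
Integrate M with respect to x (treating y as constant): ∫M dx = -2x^2y + 3x^2y^3 + h(y).
Differentiate w.r.t. y and set equal to N: the x-dependent terms already match, leaving h'(y) = 2y. Integrate: h(y) = y^2.
So F(x,y) = -2x^2y + 3x^2y^3 + y^2.
General solution: -2x^2y + 3x^2y^3 + y^2 = C.


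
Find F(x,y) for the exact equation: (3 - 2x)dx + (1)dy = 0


Check exactness: ∂M/∂y = 0 and ∂N/∂x = 0; equal, so the equation is exact.
Integrate M with respect to x (treating y as constant): ∫M dx = 3x - x^2 + h(y).
Differentiate w.r.t. y and set equal to N: the x-dependent terms already match, leaving h'(y) = 1. Integrate: h(y) = y.
So F(x,y) = 3x + y - x^2.
General solution: 3x + y - x^2 = C.


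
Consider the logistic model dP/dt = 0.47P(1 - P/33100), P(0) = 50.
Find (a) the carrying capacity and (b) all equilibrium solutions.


Logistic ODE dP/dt = 0.47P(1 - P/33100) has equilibria where dP/dt = 0, i.e. P = 0 or P = 33100.
The coefficient (1 - P/K) = 0 when P = K, identifying K = 33100 as the carrying capacity.
(a) K = 33100; (b) equilibria P = 0 and P = 33100.


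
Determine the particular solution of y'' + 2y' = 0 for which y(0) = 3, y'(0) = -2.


Characteristic roots of r² + 2r = 0 are -2, 0.
General solution y = c₁ e^(-2x) + c₂.
Apply y(0) = 3: c₁ + c₂ = 3. Apply y'(0) = -2: -2 c₁ + 0 c₂ = -2.
Solve: c₁ = 1, c₂ = 2.
Particular solution: y = e^(-2x) + 2.


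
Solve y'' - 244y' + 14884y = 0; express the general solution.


Characteristic equation: r² - 244r + 14884 = 0, i.e. (r - 122)² = 0.
Repeated root r = 122; include an x factor for the second linearly independent solution.
General solution: y = (C₁ + C₂x)e^(122x).


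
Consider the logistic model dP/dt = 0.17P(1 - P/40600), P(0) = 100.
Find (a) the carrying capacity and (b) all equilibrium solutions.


Logistic ODE dP/dt = 0.17P(1 - P/40600) has equilibria where dP/dt = 0, i.e. P = 0 or P = 40600.
The coefficient (1 - P/K) = 0 when P = K, identifying K = 40600 as the carrying capacity.
(a) K = 40600; (b) equilibria P = 0 and P = 40600.


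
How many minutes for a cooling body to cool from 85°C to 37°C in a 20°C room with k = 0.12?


From T(t) = T_a + (T₀ - T_a)e^(-kt), set T(t) = 37:
(37 - 20) / (85 - 20) = e^(-0.12t), so t = -ln(0.262)/0.12 ≈ 11.2 minutes.


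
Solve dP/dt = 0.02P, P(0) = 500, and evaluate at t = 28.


The ODE dP/dt = 0.02P has solution P(t) = P(0)e^(0.02t).
Substitute P(0) = 500 and t = 28: P(28) = 500 e^(0.56) ≈ 875.


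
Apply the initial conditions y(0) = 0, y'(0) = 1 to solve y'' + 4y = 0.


Characteristic roots of r² + 4 = 0 are ±2i, so y = C₁cos(2x) + C₂sin(2x).
Apply y(0) = 0: C₁ = 0. Differentiate and apply y'(0) = 1: 2·C₂ = 1, so C₂ = 1/2.
Particular solution: y = (1/2)sin(2x).


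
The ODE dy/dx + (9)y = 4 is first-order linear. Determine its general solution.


P(x) = 9, Q(x) = 4; integrating factor μ = e^(9x).
(μ y)' = 4e^(9x) ⇒ μ y = (4/9)e^(9x) + C.
Divide by μ: y = 4/9 + Ce^(-9x).


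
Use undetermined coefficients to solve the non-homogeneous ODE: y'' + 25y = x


Homogeneous: r² + 25 = 0 ⇒ r = ±5i, y_h = C₁cos(5x) + C₂sin(5x).
Polynomial forcing; try y_p = Ax + B. Then y_p'' + 25 y_p = 25(Ax + B) = x, so B = 0 and A = 1/25.
General solution: y = C₁cos(5x) + C₂sin(5x) + (1/25)x.


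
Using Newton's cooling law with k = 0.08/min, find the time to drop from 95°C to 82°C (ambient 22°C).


From T(t) = T_a + (T₀ - T_a)e^(-kt), set T(t) = 82:
(82 - 22) / (95 - 22) = e^(-0.08t), so t = -ln(0.822)/0.08 ≈ 2.5 minutes.


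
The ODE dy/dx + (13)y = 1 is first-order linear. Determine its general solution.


P(x) = 13, Q(x) = 1; integrating factor μ = e^(13x).
(μ y)' = e^(13x) ⇒ μ y = (1/13)e^(13x) + C.
Divide by μ: y = 1/13 + Ce^(-13x).


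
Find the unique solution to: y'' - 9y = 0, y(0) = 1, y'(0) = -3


Characteristic roots of r² - 9 = 0 are 3, -3.
General solution y = c₁ e^(3x) + c₂ e^(-3x).
Apply y(0) = 1: c₁ + c₂ = 1. Apply y'(0) = -3: 3 c₁ - 3 c₂ = -3.
Solve: c₁ = 0, c₂ = 1.
Particular solution: y = 0e^(3x) + e^(-3x).


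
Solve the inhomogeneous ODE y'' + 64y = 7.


Homogeneous part: r² + 64 = 0 ⇒ r = ±8i, so y_h = C₁cos(8x) + C₂sin(8x).
Try constant y_p = A; plug in: 64A = 7 ⇒ A = 7/64.
General solution: y = C₁cos(8x) + C₂sin(8x) + 7/64.


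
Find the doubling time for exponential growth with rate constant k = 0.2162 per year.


Exponential growth: P(t) = P₀ e^(0.2162t). Set P(t)/P₀ = 2: e^(0.2162t) = 2.
Solve: t = ln(2)/0.2162 ≈ 3.21 years.


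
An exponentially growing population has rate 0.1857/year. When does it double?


Exponential growth: P(t) = P₀ e^(0.1857t). Set P(t)/P₀ = 2: e^(0.1857t) = 2.
Solve: t = ln(2)/0.1857 ≈ 3.73 years.


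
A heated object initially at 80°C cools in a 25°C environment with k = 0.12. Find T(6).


Newton's law: dT/dt = -k(T - T_a) has solution T(t) = T_a + (T₀ - T_a)e^(-kt).
Plug in T_a = 25, T₀ = 80, k = 0.12, t = 6: T(6) = 25 + (55)e^(-0.72) ≈ 51.8°C.


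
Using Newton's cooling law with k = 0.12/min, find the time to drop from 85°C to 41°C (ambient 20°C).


From T(t) = T_a + (T₀ - T_a)e^(-kt), set T(t) = 41:
(41 - 20) / (85 - 20) = e^(-0.12t), so t = -ln(0.323)/0.12 ≈ 9.4 minutes.


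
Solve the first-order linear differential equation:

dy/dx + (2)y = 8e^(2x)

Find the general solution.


P(x) = 2 ⇒ μ = e^(2x).
(μ y)' = 8e^(4x) ⇒ μ y = (8/4)e^(4x) + C.
Divide by μ: y = 2e^(2x) + Ce^(-2x).


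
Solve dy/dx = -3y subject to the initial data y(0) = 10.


General solution of y' = -3y is y = Ce^(-3x).
Apply y(0) = 10: C = 10.
Particular solution: y = 10e^(-3x).


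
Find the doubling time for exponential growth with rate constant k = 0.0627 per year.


Exponential growth: P(t) = P₀ e^(0.0627t). Set P(t)/P₀ = 2: e^(0.0627t) = 2.
Solve: t = ln(2)/0.0627 ≈ 11.05 years.


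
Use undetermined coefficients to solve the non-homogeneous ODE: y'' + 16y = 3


Homogeneous part: r² + 16 = 0 ⇒ r = ±4i, so y_h = C₁cos(4x) + C₂sin(4x).
Try constant y_p = A; plug in: 16A = 3 ⇒ A = 3/16.
General solution: y = C₁cos(4x) + C₂sin(4x) + 3/16.


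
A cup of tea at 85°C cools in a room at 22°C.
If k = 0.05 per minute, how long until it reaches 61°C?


From T(t) = T_a + (T₀ - T_a)e^(-kt), set T(t) = 61:
(61 - 22) / (85 - 22) = e^(-0.05t), so t = -ln(0.619)/0.05 ≈ 9.6 minutes.


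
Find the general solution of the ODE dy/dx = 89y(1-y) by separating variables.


Separate: dy/[y(1-y)] = 89 dx.
Partial fractions: 1/[y(1-y)] = 1/y + 1/(1-y).
Integrate: ln|y/(1-y)| = 89x + C₀.
Solve for y: y = 1/(1 + Ce^(-89x)).


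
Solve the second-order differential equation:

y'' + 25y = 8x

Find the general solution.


Homogeneous: r² + 25 = 0 ⇒ r = ±5i, y_h = C₁cos(5x) + C₂sin(5x).
Polynomial forcing; try y_p = Ax + B. Then y_p'' + 25 y_p = 25(Ax + B) = 8x, so B = 0 and A = 8/25.
General solution: y = C₁cos(5x) + C₂sin(5x) + (8/25)x.


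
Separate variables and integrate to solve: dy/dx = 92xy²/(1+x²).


Separate: dy/y² = 92x/(1+x²) dx.
Integrate LHS: ∫ dy/y² = -1/y.
Integrate RHS via u = 1+x²: 46ln(1+x²) + C.
Result: -1/y = 46ln(1+x²) + C.


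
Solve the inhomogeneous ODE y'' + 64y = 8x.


Homogeneous: r² + 64 = 0 ⇒ r = ±8i, y_h = C₁cos(8x) + C₂sin(8x).
Polynomial forcing; try y_p = Ax + B. Then y_p'' + 64 y_p = 64(Ax + B) = 8x, so B = 0 and A = 1/8.
General solution: y = C₁cos(8x) + C₂sin(8x) + (1/8)x.


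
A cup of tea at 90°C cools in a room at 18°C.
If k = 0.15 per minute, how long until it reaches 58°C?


From T(t) = T_a + (T₀ - T_a)e^(-kt), set T(t) = 58:
(58 - 18) / (90 - 18) = e^(-0.15t), so t = -ln(0.556)/0.15 ≈ 3.9 minutes.


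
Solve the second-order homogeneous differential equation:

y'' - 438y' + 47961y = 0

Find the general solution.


Characteristic equation: r² - 438r + 47961 = 0, i.e. (r - 219)² = 0.
Repeated root r = 219; include an x factor for the second linearly independent solution.
General solution: y = (C₁ + C₂x)e^(219x).


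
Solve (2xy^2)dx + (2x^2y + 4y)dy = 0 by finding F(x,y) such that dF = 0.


Check exactness: ∂M/∂y = 4xy and ∂N/∂x = 4xy; equal, so the equation is exact.
Integrate M with respect to x (treating y as constant): ∫M dx = x^2y^2 + h(y).
Differentiate w.r.t. y and set equal to N: the x-dependent terms already match, leaving h'(y) = 4y. Integrate: h(y) = 2y^2.
So F(x,y) = x^2y^2 + 2y^2.
General solution: x^2y^2 + 2y^2 = C.


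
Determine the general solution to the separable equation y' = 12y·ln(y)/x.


Separate: dy/[y ln(y)] = 12 dx/x.
Substitute u = ln(y): du/u = 12 dx/x.
Integrate: ln|ln(y)| = 12ln|x| + C₀, hence ln(y) = C·x^12.


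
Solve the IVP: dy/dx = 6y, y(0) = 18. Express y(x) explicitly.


General solution of y' = 6y is y = Ce^(6x).
Apply y(0) = 18: C = 18.
Particular solution: y = 18e^(6x).


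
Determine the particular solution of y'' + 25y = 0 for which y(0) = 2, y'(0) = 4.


Characteristic roots of r² + 25 = 0 are ±5i, so y = C₁cos(5x) + C₂sin(5x).
Apply y(0) = 2: C₁ = 2. Differentiate and apply y'(0) = 4: 5·C₂ = 4, so C₂ = 4/5.
Particular solution: y = 2cos(5x) + (4/5)sin(5x).


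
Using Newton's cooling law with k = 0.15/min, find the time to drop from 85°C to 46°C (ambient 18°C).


From T(t) = T_a + (T₀ - T_a)e^(-kt), set T(t) = 46:
(46 - 18) / (85 - 18) = e^(-0.15t), so t = -ln(0.418)/0.15 ≈ 5.8 minutes.


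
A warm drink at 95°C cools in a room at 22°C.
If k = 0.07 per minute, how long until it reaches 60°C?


From T(t) = T_a + (T₀ - T_a)e^(-kt), set T(t) = 60:
(60 - 22) / (95 - 22) = e^(-0.07t), so t = -ln(0.521)/0.07 ≈ 9.3 minutes.


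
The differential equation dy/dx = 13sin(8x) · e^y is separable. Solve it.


Separate: e^(-y) dy = 13sin(8x) dx.
Integrate: -e^(-y) = -(13/8)cos(8x) + C₀.
Rearrange: e^(-y) = (13/8)cos(8x) + C.


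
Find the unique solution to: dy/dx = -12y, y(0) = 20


General solution of y' = -12y is y = Ce^(-12x).
Apply y(0) = 20: C = 20.
Particular solution: y = 20e^(-12x).


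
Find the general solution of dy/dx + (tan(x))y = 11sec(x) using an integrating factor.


P(x) = tan(x) ⇒ μ = e^(∫tan(x)dx) = sec(x).
(sec(x) y)' = 11sec²(x) ⇒ sec(x) y = 11tan(x) + C.
Multiply by cos(x): y = 11sin(x) + C·cos(x).


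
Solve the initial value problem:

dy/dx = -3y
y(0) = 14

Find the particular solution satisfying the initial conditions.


General solution of y' = -3y is y = Ce^(-3x).
Apply y(0) = 14: C = 14.
Particular solution: y = 14e^(-3x).


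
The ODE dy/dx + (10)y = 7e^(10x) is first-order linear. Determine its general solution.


P(x) = 10 ⇒ μ = e^(10x).
(μ y)' = 7e^(20x) ⇒ μ y = (7/20)e^(20x) + C.
Divide by μ: y = (7/20)e^(10x) + Ce^(-10x).


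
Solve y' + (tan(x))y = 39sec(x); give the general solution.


P(x) = tan(x) ⇒ μ = e^(∫tan(x)dx) = sec(x).
(sec(x) y)' = 39sec²(x) ⇒ sec(x) y = 39tan(x) + C.
Multiply by cos(x): y = 39sin(x) + C·cos(x).


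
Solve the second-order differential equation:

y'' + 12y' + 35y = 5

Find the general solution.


Characteristic roots of r² + 12r + 35 = 0 are -5, -7.
y_h = C₁e^(-5x) + C₂e^(-7x).
Constant forcing; try y_p = A. Then 35A = 5 ⇒ A = 1/7.
General solution: y = C₁e^(-5x) + C₂e^(-7x) + 1/7.


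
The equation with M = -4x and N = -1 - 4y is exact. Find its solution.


Check exactness: ∂M/∂y = 0 and ∂N/∂x = 0; equal, so the equation is exact.
Integrate M with respect to x (treating y as constant): ∫M dx = -2x^2 + h(y).
Differentiate w.r.t. y and set equal to N: the x-dependent terms already match, leaving h'(y) = -1 - 4y. Integrate: h(y) = -y - 2y^2.
So F(x,y) = -2x^2 - y - 2y^2.
General solution: -2x^2 - y - 2y^2 = C.


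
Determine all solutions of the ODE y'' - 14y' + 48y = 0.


Characteristic equation: r² - 14r + 48 = 0.
Factor: (r - 6)(r - 8) = 0 ⇒ r = 6, 8 (distinct real).
General solution: y = C₁e^(6x) + C₂e^(8x).


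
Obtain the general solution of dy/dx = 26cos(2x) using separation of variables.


g(y) = 1, so integrate directly: y = ∫ 26cos(2x) dx = 13sin(2x) + C.


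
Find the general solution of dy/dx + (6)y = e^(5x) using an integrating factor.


P(x) = 6 ⇒ μ = e^(6x).
(μ y)' = e^(11x) ⇒ μ y = e^(11x)/11 + C.
Divide by μ: y = (1/11)e^(5x) + Ce^(-6x).


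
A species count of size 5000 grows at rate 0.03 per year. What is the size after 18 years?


The ODE dP/dt = 0.03P has solution P(t) = P(0)e^(0.03t).
Substitute P(0) = 5000 and t = 18: P(18) = 5000 e^(0.54) ≈ 8580.


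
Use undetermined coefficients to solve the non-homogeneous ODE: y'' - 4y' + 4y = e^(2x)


Characteristic polynomial (r - 2)² = 0; repeated root r = 2.
y_h = (C₁ + C₂x)e^(2x). Forcing matches the repeated root (resonance), so try y_p = Ax² e^(2x).
Substitute and solve for A: 2A = 1, so A = 1/2.
General solution: y = (C₁ + C₂x + (1/2)x²)e^(2x).


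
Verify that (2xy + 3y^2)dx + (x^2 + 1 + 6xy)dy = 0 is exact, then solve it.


Check exactness: ∂M/∂y = 2x + 6y and ∂N/∂x = 2x + 6y; equal, so the equation is exact.
Integrate M with respect to x (treating y as constant): ∫M dx = x^2y + 3xy^2 + h(y).
Differentiate w.r.t. y and set equal to N: the x-dependent terms already match, leaving h'(y) = 1. Integrate: h(y) = y.
So F(x,y) = x^2y + y + 3xy^2.
General solution: x^2y + y + 3xy^2 = C.


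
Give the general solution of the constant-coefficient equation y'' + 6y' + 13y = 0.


Characteristic equation: r² + 6r + 13 = 0.
Discriminant is negative; roots r = -3 ± 2i (complex conjugate pair).
General solution uses e^(α x)(C₁ cos(β x) + C₂ sin(β x)): y = e^(-3x)(C₁cos(2x) + C₂sin(2x)).


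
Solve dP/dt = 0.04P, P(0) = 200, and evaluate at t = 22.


The ODE dP/dt = 0.04P has solution P(t) = P(0)e^(0.04t).
Substitute P(0) = 200 and t = 22: P(22) = 200 e^(0.88) ≈ 482.


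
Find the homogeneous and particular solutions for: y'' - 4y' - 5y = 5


Characteristic roots of r² - 4r - 5 = 0 are -1, 5.
y_h = C₁e^(-x) + C₂e^(5x).
Forcing exponent 0 is not a characteristic root; try y_p = A.
Substitute: A·(0 + (-4)·0 + (-5)) = A·-5 = 5, so A = -1.
General solution: y = C₁e^(-x) + C₂e^(5x) - 1.


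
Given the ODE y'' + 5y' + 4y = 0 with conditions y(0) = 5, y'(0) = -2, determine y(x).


Characteristic roots of r² + 5r + 4 = 0 are -4, -1.
General solution y = c₁ e^(-4x) + c₂ e^(-x).
Apply y(0) = 5: c₁ + c₂ = 5. Apply y'(0) = -2: -4 c₁ - 1 c₂ = -2.
Solve: c₁ = -1, c₂ = 6.
Particular solution: y = -e^(-4x) + 6e^(-x).


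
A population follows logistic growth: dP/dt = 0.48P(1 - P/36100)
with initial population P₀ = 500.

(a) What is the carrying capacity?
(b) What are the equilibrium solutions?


Logistic ODE dP/dt = 0.48P(1 - P/36100) has equilibria where dP/dt = 0, i.e. P = 0 or P = 36100.
The coefficient (1 - P/K) = 0 when P = K, identifying K = 36100 as the carrying capacity.
(a) K = 36100; (b) equilibria P = 0 and P = 36100.


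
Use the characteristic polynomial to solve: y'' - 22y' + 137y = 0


Characteristic equation: r² - 22r + 137 = 0.
Discriminant is negative; roots r = 11 ± 4i (complex conjugate pair).
General solution uses e^(α x)(C₁ cos(β x) + C₂ sin(β x)): y = e^(11x)(C₁cos(4x) + C₂sin(4x)).


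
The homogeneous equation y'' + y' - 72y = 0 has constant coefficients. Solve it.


Characteristic equation: r² + r - 72 = 0.
Factor: (r + 9)(r - 8) = 0 ⇒ r = -9, 8 (distinct real).
General solution: y = C₁e^(-9x) + C₂e^(8x).


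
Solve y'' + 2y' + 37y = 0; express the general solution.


Characteristic equation: r² + 2r + 37 = 0.
Discriminant is negative; roots r = -1 ± 6i (complex conjugate pair).
General solution uses e^(α x)(C₁ cos(β x) + C₂ sin(β x)): y = e^(-x)(C₁cos(6x) + C₂sin(6x)).


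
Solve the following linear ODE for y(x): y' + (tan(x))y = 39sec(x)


P(x) = tan(x) ⇒ μ = e^(∫tan(x)dx) = sec(x).
(sec(x) y)' = 39sec²(x) ⇒ sec(x) y = 39tan(x) + C.
Multiply by cos(x): y = 39sin(x) + C·cos(x).


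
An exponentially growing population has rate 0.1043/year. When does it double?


Exponential growth: P(t) = P₀ e^(0.1043t). Set P(t)/P₀ = 2: e^(0.1043t) = 2.
Solve: t = ln(2)/0.1043 ≈ 6.65 years.


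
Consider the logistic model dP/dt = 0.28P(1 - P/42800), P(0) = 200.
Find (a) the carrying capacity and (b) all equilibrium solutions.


Logistic ODE dP/dt = 0.28P(1 - P/42800) has equilibria where dP/dt = 0, i.e. P = 0 or P = 42800.
The coefficient (1 - P/K) = 0 when P = K, identifying K = 42800 as the carrying capacity.
(a) K = 42800; (b) equilibria P = 0 and P = 42800.


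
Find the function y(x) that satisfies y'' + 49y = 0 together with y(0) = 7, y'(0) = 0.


Characteristic roots of r² + 49 = 0 are ±7i, so y = C₁cos(7x) + C₂sin(7x).
Apply y(0) = 7: C₁ = 7. Differentiate and apply y'(0) = 0: 7·C₂ = 0, so C₂ = 0.
Particular solution: y = 7cos(7x).


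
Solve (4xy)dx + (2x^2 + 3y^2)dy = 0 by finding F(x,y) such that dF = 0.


Check exactness: ∂M/∂y = 4x and ∂N/∂x = 4x; equal, so the equation is exact.
Integrate M with respect to x (treating y as constant): ∫M dx = 2x^2y + h(y).
Differentiate w.r.t. y and set equal to N: the x-dependent terms already match, leaving h'(y) = 3y^2. Integrate: h(y) = y^3.
So F(x,y) = 2x^2y + y^3.
General solution: 2x^2y + y^3 = C.


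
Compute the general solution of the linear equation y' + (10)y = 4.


P(x) = 10, Q(x) = 4; integrating factor μ = e^(10x).
(μ y)' = 4e^(10x) ⇒ μ y = (2/5)e^(10x) + C.
Divide by μ: y = 2/5 + Ce^(-10x).


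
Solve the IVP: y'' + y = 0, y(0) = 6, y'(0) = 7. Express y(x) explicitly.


Characteristic roots of r² + 1 = 0 are ±1i, so y = C₁cos(x) + C₂sin(x).
Apply y(0) = 6: C₁ = 6. Differentiate and apply y'(0) = 7: 1·C₂ = 7, so C₂ = 7.
Particular solution: y = 6cos(x) + 7sin(x).


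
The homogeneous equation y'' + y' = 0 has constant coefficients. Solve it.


Characteristic equation: r² + r = 0.
Factor: (r + 1)(r - 0) = 0 ⇒ r = -1, 0 (distinct real).
General solution: y = C₁e^(-x) + C₂.


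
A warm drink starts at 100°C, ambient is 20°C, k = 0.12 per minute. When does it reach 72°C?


From T(t) = T_a + (T₀ - T_a)e^(-kt), set T(t) = 72:
(72 - 20) / (100 - 20) = e^(-0.12t), so t = -ln(0.650)/0.12 ≈ 3.6 minutes.


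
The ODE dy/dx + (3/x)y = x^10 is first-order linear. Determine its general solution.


P(x) = 3/x ⇒ μ = x^3.
(x^3 y)' = x^3·x^10 = x^13.
Integrate: x^3 y = x^14/(14) + C.
Solve for y: y = (1/14)x^11 + C/x^3.


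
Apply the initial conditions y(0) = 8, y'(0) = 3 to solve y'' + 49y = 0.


Characteristic roots of r² + 49 = 0 are ±7i, so y = C₁cos(7x) + C₂sin(7x).
Apply y(0) = 8: C₁ = 8. Differentiate and apply y'(0) = 3: 7·C₂ = 3, so C₂ = 3/7.
Particular solution: y = 8cos(7x) + (3/7)sin(7x).


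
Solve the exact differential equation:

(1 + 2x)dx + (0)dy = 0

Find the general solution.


Check exactness: ∂M/∂y = 0 and ∂N/∂x = 0; equal, so the equation is exact.
Integrate M with respect to x (treating y as constant): ∫M dx = x + x^2 + h(y).
Differentiate w.r.t. y and set equal to N: all terms match, so h'(y) = 0 and h is a constant absorbed into C.
General solution: x + x^2 = C.


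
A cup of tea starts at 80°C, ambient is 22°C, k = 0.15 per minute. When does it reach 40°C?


From T(t) = T_a + (T₀ - T_a)e^(-kt), set T(t) = 40:
(40 - 22) / (80 - 22) = e^(-0.15t), so t = -ln(0.310)/0.15 ≈ 7.8 minutes.


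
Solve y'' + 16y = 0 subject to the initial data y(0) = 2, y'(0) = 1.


Characteristic roots of r² + 16 = 0 are ±4i, so y = C₁cos(4x) + C₂sin(4x).
Apply y(0) = 2: C₁ = 2. Differentiate and apply y'(0) = 1: 4·C₂ = 1, so C₂ = 1/4.
Particular solution: y = 2cos(4x) + (1/4)sin(4x).


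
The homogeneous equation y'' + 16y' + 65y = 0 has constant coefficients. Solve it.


Characteristic equation: r² + 16r + 65 = 0.
Discriminant is negative; roots r = -8 ± 1i (complex conjugate pair).
General solution uses e^(α x)(C₁ cos(β x) + C₂ sin(β x)): y = e^(-8x)(C₁cos(x) + C₂sin(x)).


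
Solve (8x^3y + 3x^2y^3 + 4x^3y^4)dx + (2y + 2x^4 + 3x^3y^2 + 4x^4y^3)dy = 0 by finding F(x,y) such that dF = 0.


Check exactness: ∂M/∂y = 8x^3 + 9x^2y^2 + 16x^3y^3 and ∂N/∂x = 8x^3 + 9x^2y^2 + 16x^3y^3; equal, so the equation is exact.
Integrate M with respect to x (treating y as constant): ∫M dx = 2x^4y + x^3y^3 + x^4y^4 + h(y).
Differentiate w.r.t. y and set equal to N: the x-dependent terms already match, leaving h'(y) = 2y. Integrate: h(y) = y^2.
So F(x,y) = y^2 + 2x^4y + x^3y^3 + x^4y^4.
General solution: y^2 + 2x^4y + x^3y^3 + x^4y^4 = C.


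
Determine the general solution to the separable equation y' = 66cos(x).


g(y) = 1, so integrate directly: y = ∫ 66cos(x) dx = 66sin(x) + C.


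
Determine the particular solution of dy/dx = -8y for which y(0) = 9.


General solution of y' = -8y is y = Ce^(-8x).
Apply y(0) = 9: C = 9.
Particular solution: y = 9e^(-8x).


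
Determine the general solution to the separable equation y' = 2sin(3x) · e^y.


Separate: e^(-y) dy = 2sin(3x) dx.
Integrate: -e^(-y) = -(2/3)cos(3x) + C₀.
Rearrange: e^(-y) = (2/3)cos(3x) + C.


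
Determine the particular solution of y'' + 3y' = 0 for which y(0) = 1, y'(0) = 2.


Characteristic roots of r² + 3r = 0 are 0, -3.
General solution y = c₁ + c₂ e^(-3x).
Apply y(0) = 1: c₁ + c₂ = 1. Apply y'(0) = 2: 0 c₁ - 3 c₂ = 2.
Solve: c₁ = 5/3, c₂ = -2/3.
Particular solution: y = 5/3 - (2/3)e^(-3x).
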